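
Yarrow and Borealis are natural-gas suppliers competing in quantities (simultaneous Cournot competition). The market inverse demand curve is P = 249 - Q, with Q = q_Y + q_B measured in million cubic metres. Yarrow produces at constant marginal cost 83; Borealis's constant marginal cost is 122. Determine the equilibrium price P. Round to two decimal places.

Yarrow's profit: π_Y = (249 - Q)q_Y - (83q_Y). Setting ∂π_Y/∂q_Y = 0: 166 - 2q_Y - (q_B) = 0.
Borealis's first-order condition: 127 - 2q_B - (q_Y) = 0.
So q_Y = (166 - q_B)/2 and q_B = (127 - q_Y)/2.
Solving the pair: q_Y = 205/3, q_B = 88/3.
Total output Q = 293/3, so price P = 249 - 293/3 = 454/3.

151.33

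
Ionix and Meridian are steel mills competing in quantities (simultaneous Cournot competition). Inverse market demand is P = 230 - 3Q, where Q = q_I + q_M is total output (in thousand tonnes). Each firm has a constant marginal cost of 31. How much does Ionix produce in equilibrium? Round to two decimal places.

Each firm earns π_i = (230 - 3Q)q_i - 31q_i.
Setting ∂π_i/∂q_i = 0 with rivals' quantities fixed: 199 - 6q_i - 3q_j = 0.
By symmetry each firm produces the same amount; substituting q_j = q_i yields q_i = 199/9.

22.11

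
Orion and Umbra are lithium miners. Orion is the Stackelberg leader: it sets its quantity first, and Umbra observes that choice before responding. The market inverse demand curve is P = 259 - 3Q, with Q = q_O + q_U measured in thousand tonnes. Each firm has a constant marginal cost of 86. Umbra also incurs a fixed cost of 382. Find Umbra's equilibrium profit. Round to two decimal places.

Solve by backward induction. Given q_O, the follower Umbra maximises π_U = (259 - 3q_O - 3q_U)q_U - 86q_U.
Setting the follower's marginal profit to zero, 173 - 3q_O - 6q_U = 0, i.e. q_U = (173 - 3q_O)/6.
Orion substitutes q_U(q_O) into its own profit: π_O = q_O(259 - 3q_O - (173 - 3q_O)/2) - 86q_O = (345/2 - (3/2)q_O)q_O - 86q_O.
Leader FOC: 173/2 - 3q_O = 0, so q_O = 173/6.
Then q_U = (173 - 3·(173/6))/6 = 173/12.
Price P = 259 - 3·(173/4) = 517/4.
Umbra's profit: (517/4 - 86)·(173/12) - 382 = 241.5208.

241.52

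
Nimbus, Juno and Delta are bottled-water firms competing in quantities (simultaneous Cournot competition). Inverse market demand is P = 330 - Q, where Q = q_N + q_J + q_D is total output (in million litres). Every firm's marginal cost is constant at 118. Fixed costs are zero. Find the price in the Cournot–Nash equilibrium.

171

Each firm earns π_i = (330 - Q)q_i - 118q_i.
Setting ∂π_i/∂q_i = 0 with rivals' quantities fixed: 212 - 2q_i - Σ_{j≠i} q_j = 0.
By symmetry each firm produces the same amount; substituting Σ_{j≠i} q_j = 2q_i yields q_i = 212/4 = 53.
Total output Q = 159, so price P = 330 - 159 = 171.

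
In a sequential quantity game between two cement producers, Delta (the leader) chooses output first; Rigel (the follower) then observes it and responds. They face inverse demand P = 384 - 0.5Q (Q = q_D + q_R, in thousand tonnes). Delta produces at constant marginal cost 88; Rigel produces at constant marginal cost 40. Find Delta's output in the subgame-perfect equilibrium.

248

The follower Rigel best-responds to any q_D: π_R = (384 - 0.5Q)q_R - 40q_R.
Setting the follower's marginal profit to zero, 344 - (1/2)q_D - q_R = 0, i.e. q_R = (344 - (1/2)q_D).
The leader anticipates this reaction. Substituting into P = 384 - 0.5Q gives P = 212 - (1/4)q_D, so π_D = (212 - (1/4)q_D)q_D - 88q_D.
Maximising: ∂π_D/∂q_D = 124 - (1/2)q_D = 0, giving q_D = 248.
Then q_R = (344 - (1/2)·248) = 220.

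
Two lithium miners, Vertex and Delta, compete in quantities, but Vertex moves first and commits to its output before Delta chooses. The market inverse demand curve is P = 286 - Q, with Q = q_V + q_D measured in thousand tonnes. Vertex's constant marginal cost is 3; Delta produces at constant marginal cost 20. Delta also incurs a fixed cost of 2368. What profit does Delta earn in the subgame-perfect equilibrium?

The follower Delta best-responds to any q_V: π_D = (286 - Q)q_D - 20q_D.
∂π_D/∂q_D = 266 - q_V - 2q_D = 0 gives the reaction function q_D = (266 - q_V)/2.
Vertex substitutes q_D(q_V) into its own profit: π_V = q_V(286 - q_V - (266 - q_V)/2) - 3q_V = (153 - (1/2)q_V)q_V - 3q_V.
Maximising: ∂π_V/∂q_V = 150 - q_V = 0, giving q_V = 150.
Then q_D = (266 - 150)/2 = 58.
Price P = 286 - 208 = 78.
Delta's profit: (78 - 20)·58 - 2368 = 996.

996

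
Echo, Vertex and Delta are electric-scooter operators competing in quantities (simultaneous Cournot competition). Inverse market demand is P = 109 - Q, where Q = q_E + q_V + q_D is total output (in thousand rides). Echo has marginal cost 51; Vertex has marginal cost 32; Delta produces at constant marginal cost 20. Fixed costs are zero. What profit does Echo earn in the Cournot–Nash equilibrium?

4

Echo's profit: π_E = (109 - Q)q_E - (51q_E). Setting ∂π_E/∂q_E = 0: 58 - 2q_E - (q_V + q_D) = 0.
Vertex's first-order condition: 77 - 2q_V - (q_E + q_D) = 0.
Delta's profit: π_D = (109 - Q)q_D - (20q_D). Setting ∂π_D/∂q_D = 0: 89 - 2q_D - (q_E + q_V) = 0.
Adding the 3 first-order conditions: 224 − 4Q = 0, so Q = 56.
Back-substituting: q_E = (58 − 56) = 2, q_V = (77 − 56) = 21, q_D = (89 − 56) = 33.
Price P = 109 - 56 = 53.
Echo's profit: (53 - 51)·2 = 4.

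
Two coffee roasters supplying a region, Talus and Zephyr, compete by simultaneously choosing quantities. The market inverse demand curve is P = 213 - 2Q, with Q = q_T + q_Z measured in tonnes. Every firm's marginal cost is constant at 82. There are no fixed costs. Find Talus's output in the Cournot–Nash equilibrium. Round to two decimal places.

Each firm earns π_i = (213 - 2Q)q_i - 82q_i.
First-order condition (treating rivals' output as given): 131 - 4q_i - 2q_j = 0.
With identical firms every q_j equals q_i, so q_j = q_i and 131 = 6q_i, giving q_i = 131/6.

21.83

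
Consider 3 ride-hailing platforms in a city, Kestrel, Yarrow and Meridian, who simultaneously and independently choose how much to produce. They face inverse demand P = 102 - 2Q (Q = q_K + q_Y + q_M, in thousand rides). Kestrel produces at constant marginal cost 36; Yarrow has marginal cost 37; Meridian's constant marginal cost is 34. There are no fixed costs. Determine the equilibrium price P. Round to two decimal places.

Kestrel's profit: π_K = (102 - 2Q)q_K - (36q_K). Setting ∂π_K/∂q_K = 0: 66 - 4q_K - 2(q_Y + q_M) = 0.
Yarrow's first-order condition: 65 - 4q_Y - 2(q_K + q_M) = 0.
Meridian's profit: π_M = (102 - 2Q)q_M - (34q_M). Setting ∂π_M/∂q_M = 0: 68 - 4q_M - 2(q_K + q_Y) = 0.
Adding the 3 first-order conditions: 199 − 8Q = 0, so Q = 199/8.
Back-substituting: q_K = (66 − 199/4)/2 = 65/8, q_Y = (65 − 199/4)/2 = 61/8, q_M = (68 − 199/4)/2 = 73/8.
Total output Q = 199/8, so price P = 102 - 2·(199/8) = 209/4.

52.25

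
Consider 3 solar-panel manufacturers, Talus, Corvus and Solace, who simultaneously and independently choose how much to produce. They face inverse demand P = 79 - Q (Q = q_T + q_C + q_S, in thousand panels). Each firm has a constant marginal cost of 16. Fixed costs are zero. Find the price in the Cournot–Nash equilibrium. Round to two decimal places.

Each firm earns π_i = (79 - Q)q_i - 16q_i.
Setting ∂π_i/∂q_i = 0 with rivals' quantities fixed: 63 - 2q_i - Σ_{j≠i} q_j = 0.
With identical firms every q_j equals q_i, so Σ_{j≠i} q_j = 2q_i and 63 = 4q_i, giving q_i = 63/4.
Total output Q = 189/4, so price P = 79 - 189/4 = 127/4.

31.75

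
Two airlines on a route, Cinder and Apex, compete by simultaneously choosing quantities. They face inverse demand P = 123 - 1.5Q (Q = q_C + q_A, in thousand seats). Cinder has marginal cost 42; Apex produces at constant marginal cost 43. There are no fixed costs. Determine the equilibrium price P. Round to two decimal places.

69.33

Cinder's profit: π_C = (123 - 1.5Q)q_C - (42q_C). Setting ∂π_C/∂q_C = 0: 81 - 3q_C - (3/2)(q_A) = 0.
Apex's profit: π_A = (123 - 1.5Q)q_A - (43q_A). Setting ∂π_A/∂q_A = 0: 80 - 3q_A - (3/2)(q_C) = 0.
Rearranging gives the reaction functions q_C = (81 - (3/2)q_A)/3 and q_A = (80 - (3/2)q_C)/3.
Substituting one into the other gives q_C = 164/9 and q_A = 158/9.
Total output Q = 322/9, so price P = 123 - (3/2)·(322/9) = 208/3.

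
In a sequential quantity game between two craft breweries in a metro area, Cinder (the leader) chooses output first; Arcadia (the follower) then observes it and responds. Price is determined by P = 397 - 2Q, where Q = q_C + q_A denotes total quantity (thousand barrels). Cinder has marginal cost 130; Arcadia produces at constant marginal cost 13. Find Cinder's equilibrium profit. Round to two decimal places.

1406.25

Solve by backward induction. Given q_C, the follower Arcadia maximises π_A = (397 - 2q_C - 2q_A)q_A - 13q_A.
Setting the follower's marginal profit to zero, 384 - 2q_C - 4q_A = 0, i.e. q_A = (384 - 2q_C)/4.
The leader anticipates this reaction. Substituting into P = 397 - 2Q gives P = 205 - q_C, so π_C = (205 - q_C)q_C - 130q_C.
Maximising: ∂π_C/∂q_C = 75 - 2q_C = 0, giving q_C = 75/2.
Then q_A = (384 - 2·(75/2))/4 = 309/4.
Price P = 397 - 2·(459/4) = 335/2.
Cinder's profit: (335/2 - 130)·(75/2) = 1406.2500.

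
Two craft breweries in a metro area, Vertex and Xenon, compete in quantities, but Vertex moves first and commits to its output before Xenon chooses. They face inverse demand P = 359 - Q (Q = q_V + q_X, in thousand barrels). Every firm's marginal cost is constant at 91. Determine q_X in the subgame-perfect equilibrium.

67

Solve by backward induction. Given q_V, the follower Xenon maximises π_X = (359 - q_V - q_X)q_X - 91q_X.
Follower FOC: 268 - q_V - 2q_X = 0, so q_X(q_V) = (268 - q_V)/2.
Vertex substitutes q_X(q_V) into its own profit: π_V = q_V(359 - q_V - (268 - q_V)/2) - 91q_V = (225 - (1/2)q_V)q_V - 91q_V.
The leader's first-order condition 134 - q_V = 0 yields q_V = 134.
Then q_X = (268 - 134)/2 = 67.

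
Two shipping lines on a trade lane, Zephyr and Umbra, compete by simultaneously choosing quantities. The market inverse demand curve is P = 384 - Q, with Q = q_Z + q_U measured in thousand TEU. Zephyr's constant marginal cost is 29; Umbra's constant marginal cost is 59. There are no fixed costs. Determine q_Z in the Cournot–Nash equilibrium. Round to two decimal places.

128.33

Zephyr's profit: π_Z = (384 - Q)q_Z - (29q_Z). Setting ∂π_Z/∂q_Z = 0: 355 - 2q_Z - (q_U) = 0.
Umbra's first-order condition: 325 - 2q_U - (q_Z) = 0.
So q_Z = (355 - q_U)/2 and q_U = (325 - q_Z)/2.
Substituting one into the other gives q_Z = 385/3 and q_U = 295/3.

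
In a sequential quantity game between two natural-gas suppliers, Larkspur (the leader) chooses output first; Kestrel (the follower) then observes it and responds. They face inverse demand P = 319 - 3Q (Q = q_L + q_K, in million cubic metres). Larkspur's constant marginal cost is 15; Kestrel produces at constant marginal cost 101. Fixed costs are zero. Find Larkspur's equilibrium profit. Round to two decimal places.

6337.50

The follower Kestrel best-responds to any q_L: π_K = (319 - 3Q)q_K - 101q_K.
Setting the follower's marginal profit to zero, 218 - 3q_L - 6q_K = 0, i.e. q_K = (218 - 3q_L)/6.
Larkspur substitutes q_K(q_L) into its own profit: π_L = q_L(319 - 3q_L - (218 - 3q_L)/2) - 15q_L = (210 - (3/2)q_L)q_L - 15q_L.
Leader FOC: 195 - 3q_L = 0, so q_L = 65.
Then q_K = (218 - 3·65)/6 = 23/6.
Price P = 319 - 3·(413/6) = 225/2.
Larkspur's profit: (225/2 - 15)·65 = 6337.5000.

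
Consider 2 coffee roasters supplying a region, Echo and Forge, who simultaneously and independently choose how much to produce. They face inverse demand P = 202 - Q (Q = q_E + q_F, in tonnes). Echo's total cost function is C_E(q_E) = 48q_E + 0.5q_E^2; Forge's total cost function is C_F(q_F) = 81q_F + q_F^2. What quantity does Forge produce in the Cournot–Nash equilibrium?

19

Echo's profit: π_E = (202 - Q)q_E - (48q_E + (1/2)q_E²). Setting ∂π_E/∂q_E = 0: 154 - 3q_E - (q_F) = 0.
Forge's profit: π_F = (202 - Q)q_F - (81q_F + q_F²). Setting ∂π_F/∂q_F = 0: 121 - 4q_F - (q_E) = 0.
Best responses: q_E = (154 - q_F)/3, q_F = (121 - q_E)/4.
Substituting one into the other gives q_E = 45 and q_F = 19.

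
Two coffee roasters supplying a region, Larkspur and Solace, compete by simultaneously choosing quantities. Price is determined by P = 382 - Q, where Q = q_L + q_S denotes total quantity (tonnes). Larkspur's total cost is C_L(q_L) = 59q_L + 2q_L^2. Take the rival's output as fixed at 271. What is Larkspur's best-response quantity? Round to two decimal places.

With the rival's output fixed at 271, Larkspur's profit is π_L = (382 - 271 - q_L)q_L - (59q_L + 2q_L²) = (111 - q_L)q_L - (59q_L + 2q_L²).
∂π_L/∂q_L = 52 - 6q_L = 0, so q_L = 26/3.

8.67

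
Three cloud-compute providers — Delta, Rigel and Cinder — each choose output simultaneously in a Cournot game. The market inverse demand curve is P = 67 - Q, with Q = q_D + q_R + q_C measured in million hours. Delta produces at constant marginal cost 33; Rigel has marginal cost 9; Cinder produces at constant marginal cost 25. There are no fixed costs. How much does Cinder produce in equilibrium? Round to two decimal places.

Delta's profit: π_D = (67 - Q)q_D - (33q_D). Setting ∂π_D/∂q_D = 0: 34 - 2q_D - (q_R + q_C) = 0.
Rigel's profit: π_R = (67 - Q)q_R - (9q_R). Setting ∂π_R/∂q_R = 0: 58 - 2q_R - (q_D + q_C) = 0.
Cinder's first-order condition: 42 - 2q_C - (q_D + q_R) = 0.
Summing all 3 equations gives 134 − 4Q = 0, hence Q = 67/2.
Back-substituting: q_D = (34 − 67/2) = 1/2, q_R = (58 − 67/2) = 49/2, q_C = (42 − 67/2) = 17/2.

8.50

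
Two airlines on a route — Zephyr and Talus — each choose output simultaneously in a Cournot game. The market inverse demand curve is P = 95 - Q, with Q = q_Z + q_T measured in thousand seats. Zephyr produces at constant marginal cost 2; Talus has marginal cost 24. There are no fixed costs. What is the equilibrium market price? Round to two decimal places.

Zephyr's profit: π_Z = (95 - Q)q_Z - (2q_Z). Setting ∂π_Z/∂q_Z = 0: 93 - 2q_Z - (q_T) = 0.
Talus's profit: π_T = (95 - Q)q_T - (24q_T). Setting ∂π_T/∂q_T = 0: 71 - 2q_T - (q_Z) = 0.
Rearranging gives the reaction functions q_Z = (93 - q_T)/2 and q_T = (71 - q_Z)/2.
Solving the pair: q_Z = 115/3, q_T = 49/3.
Total output Q = 164/3, so price P = 95 - 164/3 = 121/3.

40.33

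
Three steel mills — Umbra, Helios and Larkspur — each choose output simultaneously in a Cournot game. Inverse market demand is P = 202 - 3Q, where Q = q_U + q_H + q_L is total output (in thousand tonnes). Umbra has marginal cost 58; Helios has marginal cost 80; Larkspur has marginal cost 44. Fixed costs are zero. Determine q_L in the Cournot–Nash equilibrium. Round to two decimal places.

Umbra's profit: π_U = (202 - 3Q)q_U - (58q_U). Setting ∂π_U/∂q_U = 0: 144 - 6q_U - 3(q_H + q_L) = 0.
Helios's profit: π_H = (202 - 3Q)q_H - (80q_H). Setting ∂π_H/∂q_H = 0: 122 - 6q_H - 3(q_U + q_L) = 0.
Larkspur's first-order condition: 158 - 6q_L - 3(q_U + q_H) = 0.
Summing all 3 equations gives 424 − 12Q = 0, hence Q = 106/3.
Back-substituting: q_U = (144 − 106)/3 = 38/3, q_H = (122 − 106)/3 = 16/3, q_L = (158 − 106)/3 = 52/3.

17.33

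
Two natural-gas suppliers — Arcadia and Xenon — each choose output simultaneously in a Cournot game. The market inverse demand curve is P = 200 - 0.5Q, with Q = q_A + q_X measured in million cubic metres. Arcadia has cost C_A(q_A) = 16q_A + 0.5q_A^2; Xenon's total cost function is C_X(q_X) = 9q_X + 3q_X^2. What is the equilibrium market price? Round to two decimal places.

146.09

Arcadia's profit: π_A = (200 - 0.5Q)q_A - (16q_A + (1/2)q_A²). Setting ∂π_A/∂q_A = 0: 184 - 2q_A - (1/2)(q_X) = 0.
Xenon's profit: π_X = (200 - 0.5Q)q_X - (9q_X + 3q_X²). Setting ∂π_X/∂q_X = 0: 191 - 7q_X - (1/2)(q_A) = 0.
So q_A = (184 - (1/2)q_X)/2 and q_X = (191 - (1/2)q_A)/7.
Substituting one into the other gives q_A = 954/11 and q_X = 232/11.
Total output Q = 1186/11, so price P = 200 - (1/2)·(1186/11) = 1607/11.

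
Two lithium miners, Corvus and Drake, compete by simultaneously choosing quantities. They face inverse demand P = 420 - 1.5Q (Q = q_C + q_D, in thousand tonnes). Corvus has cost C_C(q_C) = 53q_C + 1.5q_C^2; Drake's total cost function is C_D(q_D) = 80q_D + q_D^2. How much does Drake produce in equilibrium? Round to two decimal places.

53.68

Corvus's profit: π_C = (420 - 1.5Q)q_C - (53q_C + (3/2)q_C²). Setting ∂π_C/∂q_C = 0: 367 - 6q_C - (3/2)(q_D) = 0.
Drake's profit: π_D = (420 - 1.5Q)q_D - (80q_D + q_D²). Setting ∂π_D/∂q_D = 0: 340 - 5q_D - (3/2)(q_C) = 0.
Best responses: q_C = (367 - (3/2)q_D)/6, q_D = (340 - (3/2)q_C)/5.
Substituting one into the other gives q_C = 47.7477 and q_D = 1986/37.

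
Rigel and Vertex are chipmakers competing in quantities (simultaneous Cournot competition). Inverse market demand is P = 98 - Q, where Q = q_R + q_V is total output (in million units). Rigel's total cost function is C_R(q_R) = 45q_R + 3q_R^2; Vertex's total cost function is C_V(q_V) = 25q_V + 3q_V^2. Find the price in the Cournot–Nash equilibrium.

84

Rigel's profit: π_R = (98 - Q)q_R - (45q_R + 3q_R²). Setting ∂π_R/∂q_R = 0: 53 - 8q_R - (q_V) = 0.
Vertex's first-order condition: 73 - 8q_V - (q_R) = 0.
So q_R = (53 - q_V)/8 and q_V = (73 - q_R)/8.
Solving the pair: q_R = 39/7, q_V = 59/7.
Total output Q = 14, so price P = 98 - 14 = 84.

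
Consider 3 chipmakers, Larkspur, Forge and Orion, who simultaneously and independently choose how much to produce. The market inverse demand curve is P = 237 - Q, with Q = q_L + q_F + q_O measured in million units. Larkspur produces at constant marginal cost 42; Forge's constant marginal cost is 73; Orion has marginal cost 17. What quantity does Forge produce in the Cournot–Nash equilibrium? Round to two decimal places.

19.25

Larkspur's profit: π_L = (237 - Q)q_L - (42q_L). Setting ∂π_L/∂q_L = 0: 195 - 2q_L - (q_F + q_O) = 0.
Forge's profit: π_F = (237 - Q)q_F - (73q_F). Setting ∂π_F/∂q_F = 0: 164 - 2q_F - (q_L + q_O) = 0.
Orion's profit: π_O = (237 - Q)q_O - (17q_O). Setting ∂π_O/∂q_O = 0: 220 - 2q_O - (q_L + q_F) = 0.
Summing all 3 equations gives 579 − 4Q = 0, hence Q = 579/4.
Back-substituting: q_L = (195 − 579/4) = 201/4, q_F = (164 − 579/4) = 77/4, q_O = (220 − 579/4) = 301/4.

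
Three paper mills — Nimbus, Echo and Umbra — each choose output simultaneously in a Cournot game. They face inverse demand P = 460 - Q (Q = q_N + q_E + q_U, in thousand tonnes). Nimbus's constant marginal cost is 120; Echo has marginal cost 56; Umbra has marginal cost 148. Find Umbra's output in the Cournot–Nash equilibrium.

48

Nimbus's profit: π_N = (460 - Q)q_N - (120q_N). Setting ∂π_N/∂q_N = 0: 340 - 2q_N - (q_E + q_U) = 0.
Echo's profit: π_E = (460 - Q)q_E - (56q_E). Setting ∂π_E/∂q_E = 0: 404 - 2q_E - (q_N + q_U) = 0.
Umbra's profit: π_U = (460 - Q)q_U - (148q_U). Setting ∂π_U/∂q_U = 0: 312 - 2q_U - (q_N + q_E) = 0.
Adding the 3 conditions: 1056 − 2Q − 2Q = 0, i.e. Q = 264.
Back-substituting: q_N = (340 − 264) = 76, q_E = (404 − 264) = 140, q_U = (312 − 264) = 48.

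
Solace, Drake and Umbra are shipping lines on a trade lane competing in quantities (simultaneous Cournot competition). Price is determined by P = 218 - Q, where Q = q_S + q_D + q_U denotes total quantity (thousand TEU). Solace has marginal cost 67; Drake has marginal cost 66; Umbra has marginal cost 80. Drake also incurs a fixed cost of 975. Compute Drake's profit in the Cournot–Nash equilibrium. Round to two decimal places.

Solace's profit: π_S = (218 - Q)q_S - (67q_S). Setting ∂π_S/∂q_S = 0: 151 - 2q_S - (q_D + q_U) = 0.
Drake's first-order condition: 152 - 2q_D - (q_S + q_U) = 0.
Umbra's profit: π_U = (218 - Q)q_U - (80q_U). Setting ∂π_U/∂q_U = 0: 138 - 2q_U - (q_S + q_D) = 0.
Adding the 3 conditions: 441 − 2Q − 2Q = 0, i.e. Q = 441/4.
Back-substituting: q_S = (151 − 441/4) = 163/4, q_D = (152 − 441/4) = 167/4, q_U = (138 − 441/4) = 111/4.
Price P = 218 - 441/4 = 431/4.
Drake's profit: (431/4 - 66)·(167/4) - 975 = 768.0625.

768.06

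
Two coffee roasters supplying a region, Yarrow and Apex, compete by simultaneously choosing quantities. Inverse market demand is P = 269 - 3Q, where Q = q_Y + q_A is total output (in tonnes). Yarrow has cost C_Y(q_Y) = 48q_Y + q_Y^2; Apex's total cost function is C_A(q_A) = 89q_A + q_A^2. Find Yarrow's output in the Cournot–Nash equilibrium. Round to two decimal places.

Yarrow's profit: π_Y = (269 - 3Q)q_Y - (48q_Y + q_Y²). Setting ∂π_Y/∂q_Y = 0: 221 - 8q_Y - 3(q_A) = 0.
Apex's first-order condition: 180 - 8q_A - 3(q_Y) = 0.
Best responses: q_Y = (221 - 3q_A)/8, q_A = (180 - 3q_Y)/8.
Solving the pair: q_Y = 1228/55, q_A = 777/55.

22.33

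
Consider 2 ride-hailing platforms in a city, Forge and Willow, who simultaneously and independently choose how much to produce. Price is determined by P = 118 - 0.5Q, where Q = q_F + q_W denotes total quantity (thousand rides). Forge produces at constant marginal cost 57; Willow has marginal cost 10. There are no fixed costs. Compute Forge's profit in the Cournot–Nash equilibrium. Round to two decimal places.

43.56

Forge's profit: π_F = (118 - 0.5Q)q_F - (57q_F). Setting ∂π_F/∂q_F = 0: 61 - q_F - (1/2)(q_W) = 0.
Willow's profit: π_W = (118 - 0.5Q)q_W - (10q_W). Setting ∂π_W/∂q_W = 0: 108 - q_W - (1/2)(q_F) = 0.
Rearranging gives the reaction functions q_F = (61 - (1/2)q_W) and q_W = (108 - (1/2)q_F).
Solving the pair: q_F = 28/3, q_W = 310/3.
Price P = 118 - (1/2)·(338/3) = 185/3.
Forge's profit: (185/3 - 57)·(28/3) = 392/9.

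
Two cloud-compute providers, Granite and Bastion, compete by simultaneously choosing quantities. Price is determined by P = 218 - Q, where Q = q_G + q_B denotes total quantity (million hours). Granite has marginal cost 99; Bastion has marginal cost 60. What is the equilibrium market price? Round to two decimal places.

Granite's profit: π_G = (218 - Q)q_G - (99q_G). Setting ∂π_G/∂q_G = 0: 119 - 2q_G - (q_B) = 0.
Bastion's first-order condition: 158 - 2q_B - (q_G) = 0.
Rearranging gives the reaction functions q_G = (119 - q_B)/2 and q_B = (158 - q_G)/2.
Substituting one into the other gives q_G = 80/3 and q_B = 197/3.
Total output Q = 277/3, so price P = 218 - 277/3 = 377/3.

125.67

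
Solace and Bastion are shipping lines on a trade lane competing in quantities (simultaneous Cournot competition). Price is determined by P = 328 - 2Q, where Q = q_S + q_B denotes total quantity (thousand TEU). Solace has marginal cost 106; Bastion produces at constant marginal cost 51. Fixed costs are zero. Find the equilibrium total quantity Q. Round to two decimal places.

Solace's profit: π_S = (328 - 2Q)q_S - (106q_S). Setting ∂π_S/∂q_S = 0: 222 - 4q_S - 2(q_B) = 0.
Bastion's first-order condition: 277 - 4q_B - 2(q_S) = 0.
Best responses: q_S = (222 - 2q_B)/4, q_B = (277 - 2q_S)/4.
Substituting one into the other gives q_S = 167/6 and q_B = 166/3.
Total output Q = 167/6 + 166/3 = 499/6.

83.17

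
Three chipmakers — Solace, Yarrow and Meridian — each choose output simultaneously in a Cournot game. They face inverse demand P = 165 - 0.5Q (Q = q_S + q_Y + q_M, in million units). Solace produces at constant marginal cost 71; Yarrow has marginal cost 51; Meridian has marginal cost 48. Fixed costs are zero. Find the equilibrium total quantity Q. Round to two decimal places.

Solace's profit: π_S = (165 - 0.5Q)q_S - (71q_S). Setting ∂π_S/∂q_S = 0: 94 - q_S - (1/2)(q_Y + q_M) = 0.
Yarrow's profit: π_Y = (165 - 0.5Q)q_Y - (51q_Y). Setting ∂π_Y/∂q_Y = 0: 114 - q_Y - (1/2)(q_S + q_M) = 0.
Meridian's first-order condition: 117 - q_M - (1/2)(q_S + q_Y) = 0.
Adding the 3 first-order conditions: 325 − 2Q = 0, so Q = 325/2.
Back-substituting: q_S = (94 − 325/4)/(1/2) = 51/2, q_Y = (114 − 325/4)/(1/2) = 131/2, q_M = (117 − 325/4)/(1/2) = 143/2.
Total output Q = 51/2 + 131/2 + 143/2 = 325/2.

162.50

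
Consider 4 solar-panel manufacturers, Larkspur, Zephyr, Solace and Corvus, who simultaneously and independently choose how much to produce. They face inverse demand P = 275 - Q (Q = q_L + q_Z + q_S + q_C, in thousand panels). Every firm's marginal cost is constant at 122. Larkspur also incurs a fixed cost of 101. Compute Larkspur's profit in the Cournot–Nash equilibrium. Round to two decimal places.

Each firm earns π_i = (275 - Q)q_i - 122q_i.
Setting ∂π_i/∂q_i = 0 with rivals' quantities fixed: 153 - 2q_i - Σ_{j≠i} q_j = 0.
By symmetry each firm produces the same amount; substituting Σ_{j≠i} q_j = 3q_i yields q_i = 153/5.
Price P = 275 - 612/5 = 763/5.
Larkspur's profit: (763/5 - 122)·(153/5) - 101 = 835.3600.

835.36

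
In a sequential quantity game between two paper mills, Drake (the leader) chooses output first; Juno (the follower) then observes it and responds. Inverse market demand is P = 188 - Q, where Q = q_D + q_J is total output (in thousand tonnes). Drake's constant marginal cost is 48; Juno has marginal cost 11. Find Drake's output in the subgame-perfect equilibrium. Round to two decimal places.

51.50

The follower Juno best-responds to any q_D: π_J = (188 - Q)q_J - 11q_J.
Follower FOC: 177 - q_D - 2q_J = 0, so q_J(q_D) = (177 - q_D)/2.
Drake substitutes q_J(q_D) into its own profit: π_D = q_D(188 - q_D - (177 - q_D)/2) - 48q_D = (199/2 - (1/2)q_D)q_D - 48q_D.
The leader's first-order condition 103/2 - q_D = 0 yields q_D = 103/2.
Then q_J = (177 - 103/2)/2 = 251/4.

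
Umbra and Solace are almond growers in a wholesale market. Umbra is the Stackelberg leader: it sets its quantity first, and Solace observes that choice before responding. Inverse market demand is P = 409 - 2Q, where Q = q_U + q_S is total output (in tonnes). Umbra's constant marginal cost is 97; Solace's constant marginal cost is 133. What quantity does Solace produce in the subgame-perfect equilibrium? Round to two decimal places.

The follower Solace best-responds to any q_U: π_S = (409 - 2Q)q_S - 133q_S.
Setting the follower's marginal profit to zero, 276 - 2q_U - 4q_S = 0, i.e. q_S = (276 - 2q_U)/4.
Umbra substitutes q_S(q_U) into its own profit: π_U = q_U(409 - 2q_U - (276 - 2q_U)/2) - 97q_U = (271 - q_U)q_U - 97q_U.
Maximising: ∂π_U/∂q_U = 174 - 2q_U = 0, giving q_U = 87.
Then q_S = (276 - 2·87)/4 = 51/2.

25.50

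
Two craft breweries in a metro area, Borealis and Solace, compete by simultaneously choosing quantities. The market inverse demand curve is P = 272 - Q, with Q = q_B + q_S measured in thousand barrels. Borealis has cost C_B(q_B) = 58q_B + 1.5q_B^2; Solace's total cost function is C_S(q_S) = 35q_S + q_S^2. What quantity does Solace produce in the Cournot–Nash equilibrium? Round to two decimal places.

51.11

Borealis's profit: π_B = (272 - Q)q_B - (58q_B + (3/2)q_B²). Setting ∂π_B/∂q_B = 0: 214 - 5q_B - (q_S) = 0.
Solace's first-order condition: 237 - 4q_S - (q_B) = 0.
So q_B = (214 - q_S)/5 and q_S = (237 - q_B)/4.
Substituting one into the other gives q_B = 619/19 and q_S = 971/19.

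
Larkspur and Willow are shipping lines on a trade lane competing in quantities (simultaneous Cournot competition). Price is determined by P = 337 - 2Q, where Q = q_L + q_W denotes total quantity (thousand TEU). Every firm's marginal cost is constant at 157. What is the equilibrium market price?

A representative firm's profit is π_i = q_i(337 - 2Q) - 157q_i.
Setting ∂π_i/∂q_i = 0 with rivals' quantities fixed: 180 - 4q_i - 2q_j = 0.
With identical firms every q_j equals q_i, so q_j = q_i and 180 = 6q_i, giving q_i = 30.
Total output Q = 60, so price P = 337 - 2·60 = 217.

217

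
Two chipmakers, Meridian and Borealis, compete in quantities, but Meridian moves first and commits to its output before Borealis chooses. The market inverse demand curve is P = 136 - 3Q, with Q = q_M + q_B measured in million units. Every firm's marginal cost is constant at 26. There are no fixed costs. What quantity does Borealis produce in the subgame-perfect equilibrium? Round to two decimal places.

9.17

The follower Borealis best-responds to any q_M: π_B = (136 - 3Q)q_B - 26q_B.
Follower FOC: 110 - 3q_M - 6q_B = 0, so q_B(q_M) = (110 - 3q_M)/6.
The leader anticipates this reaction. Substituting into P = 136 - 3Q gives P = 81 - (3/2)q_M, so π_M = (81 - (3/2)q_M)q_M - 26q_M.
Maximising: ∂π_M/∂q_M = 55 - 3q_M = 0, giving q_M = 55/3.
Then q_B = (110 - 3·(55/3))/6 = 55/6.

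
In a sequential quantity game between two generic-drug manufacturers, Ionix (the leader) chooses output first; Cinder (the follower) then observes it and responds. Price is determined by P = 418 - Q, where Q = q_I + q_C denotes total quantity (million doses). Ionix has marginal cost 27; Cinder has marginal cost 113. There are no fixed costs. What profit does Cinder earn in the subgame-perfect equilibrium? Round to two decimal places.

The follower Cinder best-responds to any q_I: π_C = (418 - Q)q_C - 113q_C.
Setting the follower's marginal profit to zero, 305 - q_I - 2q_C = 0, i.e. q_C = (305 - q_I)/2.
The leader anticipates this reaction. Substituting into P = 418 - Q gives P = 531/2 - (1/2)q_I, so π_I = (531/2 - (1/2)q_I)q_I - 27q_I.
Maximising: ∂π_I/∂q_I = 477/2 - q_I = 0, giving q_I = 477/2.
Then q_C = (305 - 477/2)/2 = 133/4.
Price P = 418 - 1087/4 = 585/4.
Cinder's profit: (585/4 - 113)·(133/4) = 1105.5625.

1105.56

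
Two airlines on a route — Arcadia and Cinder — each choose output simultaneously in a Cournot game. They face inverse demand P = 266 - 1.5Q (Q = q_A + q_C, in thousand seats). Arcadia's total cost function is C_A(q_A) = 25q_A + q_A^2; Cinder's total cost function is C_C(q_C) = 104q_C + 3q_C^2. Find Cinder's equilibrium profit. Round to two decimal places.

Arcadia's profit: π_A = (266 - 1.5Q)q_A - (25q_A + q_A²). Setting ∂π_A/∂q_A = 0: 241 - 5q_A - (3/2)(q_C) = 0.
Cinder's profit: π_C = (266 - 1.5Q)q_C - (104q_C + 3q_C²). Setting ∂π_C/∂q_C = 0: 162 - 9q_C - (3/2)(q_A) = 0.
Rearranging gives the reaction functions q_A = (241 - (3/2)q_C)/5 and q_C = (162 - (3/2)q_A)/9.
Substituting one into the other gives q_A = 856/19 and q_C = 598/57.
Price P = 266 - (3/2)·55.5439 = 182.6842.
Cinder's profit: 182.6842·(598/57) - 104·(598/57) - 3(598/57)² = 495.2964.

495.30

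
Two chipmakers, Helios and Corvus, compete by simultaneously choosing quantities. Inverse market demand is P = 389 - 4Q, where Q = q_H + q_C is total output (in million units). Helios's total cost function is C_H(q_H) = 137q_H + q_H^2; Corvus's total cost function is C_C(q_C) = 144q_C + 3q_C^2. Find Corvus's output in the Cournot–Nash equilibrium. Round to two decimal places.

11.63

Helios's profit: π_H = (389 - 4Q)q_H - (137q_H + q_H²). Setting ∂π_H/∂q_H = 0: 252 - 10q_H - 4(q_C) = 0.
Corvus's profit: π_C = (389 - 4Q)q_C - (144q_C + 3q_C²). Setting ∂π_C/∂q_C = 0: 245 - 14q_C - 4(q_H) = 0.
So q_H = (252 - 4q_C)/10 and q_C = (245 - 4q_H)/14.
Solving the pair: q_H = 637/31, q_C = 721/62.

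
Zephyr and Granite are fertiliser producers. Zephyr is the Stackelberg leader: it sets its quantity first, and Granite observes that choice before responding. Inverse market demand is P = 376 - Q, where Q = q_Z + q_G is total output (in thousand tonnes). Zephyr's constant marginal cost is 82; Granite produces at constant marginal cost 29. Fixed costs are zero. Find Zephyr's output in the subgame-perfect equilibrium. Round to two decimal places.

120.50

Solve by backward induction. Given q_Z, the follower Granite maximises π_G = (376 - q_Z - q_G)q_G - 29q_G.
∂π_G/∂q_G = 347 - q_Z - 2q_G = 0 gives the reaction function q_G = (347 - q_Z)/2.
The leader anticipates this reaction. Substituting into P = 376 - Q gives P = 405/2 - (1/2)q_Z, so π_Z = (405/2 - (1/2)q_Z)q_Z - 82q_Z.
Leader FOC: 241/2 - q_Z = 0, so q_Z = 241/2.
Then q_G = (347 - 241/2)/2 = 453/4.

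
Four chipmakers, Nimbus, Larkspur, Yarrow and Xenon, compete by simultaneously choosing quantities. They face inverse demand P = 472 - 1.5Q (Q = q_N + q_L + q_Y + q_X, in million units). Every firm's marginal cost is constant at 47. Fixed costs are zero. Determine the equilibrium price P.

A representative firm's profit is π_i = q_i(472 - 1.5Q) - 47q_i.
First-order condition (treating rivals' output as given): 425 - 3q_i - (3/2)·Σ_{j≠i} q_j = 0.
By symmetry each firm produces the same amount; substituting Σ_{j≠i} q_j = 3q_i yields q_i = 425/(15/2) = 170/3.
Total output Q = 680/3, so price P = 472 - (3/2)·(680/3) = 132.

132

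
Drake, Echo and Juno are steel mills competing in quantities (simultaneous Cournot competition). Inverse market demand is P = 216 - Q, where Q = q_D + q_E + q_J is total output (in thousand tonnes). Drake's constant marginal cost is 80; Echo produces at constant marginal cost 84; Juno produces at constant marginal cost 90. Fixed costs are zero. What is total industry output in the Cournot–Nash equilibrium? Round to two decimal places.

98.50

Drake's profit: π_D = (216 - Q)q_D - (80q_D). Setting ∂π_D/∂q_D = 0: 136 - 2q_D - (q_E + q_J) = 0.
Echo's profit: π_E = (216 - Q)q_E - (84q_E). Setting ∂π_E/∂q_E = 0: 132 - 2q_E - (q_D + q_J) = 0.
Juno's first-order condition: 126 - 2q_J - (q_D + q_E) = 0.
Adding the 3 conditions: 394 − 2Q − 2Q = 0, i.e. Q = 197/2.
Back-substituting: q_D = (136 − 197/2) = 75/2, q_E = (132 − 197/2) = 67/2, q_J = (126 − 197/2) = 55/2.
Total output Q = 75/2 + 67/2 + 55/2 = 197/2.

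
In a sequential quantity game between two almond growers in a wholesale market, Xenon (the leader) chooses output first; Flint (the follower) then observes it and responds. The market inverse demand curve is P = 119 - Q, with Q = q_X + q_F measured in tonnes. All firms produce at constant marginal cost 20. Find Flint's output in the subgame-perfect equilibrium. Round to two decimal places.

24.75

The follower Flint best-responds to any q_X: π_F = (119 - Q)q_F - 20q_F.
Follower FOC: 99 - q_X - 2q_F = 0, so q_F(q_X) = (99 - q_X)/2.
The leader anticipates this reaction. Substituting into P = 119 - Q gives P = 139/2 - (1/2)q_X, so π_X = (139/2 - (1/2)q_X)q_X - 20q_X.
The leader's first-order condition 99/2 - q_X = 0 yields q_X = 99/2.
Then q_F = (99 - 99/2)/2 = 99/4.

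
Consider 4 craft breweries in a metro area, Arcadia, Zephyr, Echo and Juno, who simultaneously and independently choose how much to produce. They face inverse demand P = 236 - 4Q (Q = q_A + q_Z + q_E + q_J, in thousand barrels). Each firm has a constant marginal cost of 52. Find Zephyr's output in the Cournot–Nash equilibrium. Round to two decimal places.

9.20

A representative firm's profit is π_i = q_i(236 - 4Q) - 52q_i.
Setting ∂π_i/∂q_i = 0 with rivals' quantities fixed: 184 - 8q_i - 4·Σ_{j≠i} q_j = 0.
With identical firms every q_j equals q_i, so Σ_{j≠i} q_j = 3q_i and 184 = 20q_i, giving q_i = 46/5.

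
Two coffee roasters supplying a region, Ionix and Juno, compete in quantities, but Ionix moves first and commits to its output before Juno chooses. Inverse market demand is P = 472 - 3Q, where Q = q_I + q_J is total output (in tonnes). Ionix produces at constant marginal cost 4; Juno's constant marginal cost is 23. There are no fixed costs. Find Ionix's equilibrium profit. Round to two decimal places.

9882.04

The follower Juno best-responds to any q_I: π_J = (472 - 3Q)q_J - 23q_J.
Setting the follower's marginal profit to zero, 449 - 3q_I - 6q_J = 0, i.e. q_J = (449 - 3q_I)/6.
Ionix substitutes q_J(q_I) into its own profit: π_I = q_I(472 - 3q_I - (449 - 3q_I)/2) - 4q_I = (495/2 - (3/2)q_I)q_I - 4q_I.
Maximising: ∂π_I/∂q_I = 487/2 - 3q_I = 0, giving q_I = 487/6.
Then q_J = (449 - 3·(487/6))/6 = 137/4.
Price P = 472 - 3·(1385/12) = 503/4.
Ionix's profit: (503/4 - 4)·(487/6) = 9882.0417.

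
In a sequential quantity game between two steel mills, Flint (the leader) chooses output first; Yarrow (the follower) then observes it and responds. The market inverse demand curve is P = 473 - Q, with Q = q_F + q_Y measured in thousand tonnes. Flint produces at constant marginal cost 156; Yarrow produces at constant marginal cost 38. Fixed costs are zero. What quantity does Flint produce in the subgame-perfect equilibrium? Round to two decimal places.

Solve by backward induction. Given q_F, the follower Yarrow maximises π_Y = (473 - q_F - q_Y)q_Y - 38q_Y.
Setting the follower's marginal profit to zero, 435 - q_F - 2q_Y = 0, i.e. q_Y = (435 - q_F)/2.
The leader anticipates this reaction. Substituting into P = 473 - Q gives P = 511/2 - (1/2)q_F, so π_F = (511/2 - (1/2)q_F)q_F - 156q_F.
The leader's first-order condition 199/2 - q_F = 0 yields q_F = 199/2.
Then q_Y = (435 - 199/2)/2 = 671/4.

99.50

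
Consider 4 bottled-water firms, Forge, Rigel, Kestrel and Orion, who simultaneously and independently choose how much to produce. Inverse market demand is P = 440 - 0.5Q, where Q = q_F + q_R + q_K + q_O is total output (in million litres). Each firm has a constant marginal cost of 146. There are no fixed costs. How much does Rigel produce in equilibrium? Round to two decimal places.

Each firm earns π_i = (440 - 0.5Q)q_i - 146q_i.
Setting ∂π_i/∂q_i = 0 with rivals' quantities fixed: 294 - q_i - (1/2)·Σ_{j≠i} q_j = 0.
By symmetry each firm produces the same amount; substituting Σ_{j≠i} q_j = 3q_i yields q_i = 294/(5/2) = 588/5.

117.60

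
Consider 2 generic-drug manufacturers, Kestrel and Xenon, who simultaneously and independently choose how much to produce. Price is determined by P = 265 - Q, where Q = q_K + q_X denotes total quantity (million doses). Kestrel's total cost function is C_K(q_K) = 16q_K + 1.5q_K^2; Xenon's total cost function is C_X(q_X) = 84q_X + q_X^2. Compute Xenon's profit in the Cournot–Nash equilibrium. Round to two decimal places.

2384.13

Kestrel's profit: π_K = (265 - Q)q_K - (16q_K + (3/2)q_K²). Setting ∂π_K/∂q_K = 0: 249 - 5q_K - (q_X) = 0.
Xenon's first-order condition: 181 - 4q_X - (q_K) = 0.
So q_K = (249 - q_X)/5 and q_X = (181 - q_K)/4.
Substituting one into the other gives q_K = 815/19 and q_X = 656/19.
Price P = 265 - 1471/19 = 187.5789.
Xenon's profit: 187.5789·(656/19) - 84·(656/19) - (656/19)² = 2384.1330.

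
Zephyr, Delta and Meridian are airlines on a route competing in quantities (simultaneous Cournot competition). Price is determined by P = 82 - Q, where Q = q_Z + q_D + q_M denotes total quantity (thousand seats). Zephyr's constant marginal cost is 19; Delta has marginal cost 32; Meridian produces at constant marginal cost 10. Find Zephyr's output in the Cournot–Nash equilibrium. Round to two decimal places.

16.75

Zephyr's profit: π_Z = (82 - Q)q_Z - (19q_Z). Setting ∂π_Z/∂q_Z = 0: 63 - 2q_Z - (q_D + q_M) = 0.
Delta's profit: π_D = (82 - Q)q_D - (32q_D). Setting ∂π_D/∂q_D = 0: 50 - 2q_D - (q_Z + q_M) = 0.
Meridian's first-order condition: 72 - 2q_M - (q_Z + q_D) = 0.
Adding the 3 first-order conditions: 185 − 4Q = 0, so Q = 185/4.
Back-substituting: q_Z = (63 − 185/4) = 67/4, q_D = (50 − 185/4) = 15/4, q_M = (72 − 185/4) = 103/4.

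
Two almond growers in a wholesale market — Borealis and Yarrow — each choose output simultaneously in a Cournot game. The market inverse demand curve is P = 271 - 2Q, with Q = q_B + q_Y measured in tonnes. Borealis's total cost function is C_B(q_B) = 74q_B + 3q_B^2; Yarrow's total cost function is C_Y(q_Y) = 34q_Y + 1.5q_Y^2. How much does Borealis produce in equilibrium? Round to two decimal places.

Borealis's profit: π_B = (271 - 2Q)q_B - (74q_B + 3q_B²). Setting ∂π_B/∂q_B = 0: 197 - 10q_B - 2(q_Y) = 0.
Yarrow's profit: π_Y = (271 - 2Q)q_Y - (34q_Y + (3/2)q_Y²). Setting ∂π_Y/∂q_Y = 0: 237 - 7q_Y - 2(q_B) = 0.
Rearranging gives the reaction functions q_B = (197 - 2q_Y)/10 and q_Y = (237 - 2q_B)/7.
Solving the pair: q_B = 905/66, q_Y = 988/33.

13.71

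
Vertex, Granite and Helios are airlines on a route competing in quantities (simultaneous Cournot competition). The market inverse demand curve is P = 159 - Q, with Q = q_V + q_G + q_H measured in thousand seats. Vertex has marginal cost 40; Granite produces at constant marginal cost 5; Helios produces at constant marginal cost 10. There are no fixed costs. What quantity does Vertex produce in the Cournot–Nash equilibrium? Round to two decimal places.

Vertex's profit: π_V = (159 - Q)q_V - (40q_V). Setting ∂π_V/∂q_V = 0: 119 - 2q_V - (q_G + q_H) = 0.
Granite's profit: π_G = (159 - Q)q_G - (5q_G). Setting ∂π_G/∂q_G = 0: 154 - 2q_G - (q_V + q_H) = 0.
Helios's first-order condition: 149 - 2q_H - (q_V + q_G) = 0.
Adding the 3 conditions: 422 − 2Q − 2Q = 0, i.e. Q = 211/2.
Back-substituting: q_V = (119 − 211/2) = 27/2, q_G = (154 − 211/2) = 97/2, q_H = (149 − 211/2) = 87/2.

13.50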